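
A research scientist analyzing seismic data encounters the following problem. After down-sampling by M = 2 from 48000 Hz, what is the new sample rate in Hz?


Decimation reduces the sample rate:
fs_out = fs_in / M
       = 48000 / 2
       = 24000.0 Hz

24000.0 Hz


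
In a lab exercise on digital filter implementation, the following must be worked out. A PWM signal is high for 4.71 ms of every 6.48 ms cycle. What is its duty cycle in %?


Duty cycle as a percentage:
DC = (t_on / T) * 100
   = (4.71 / 6.48) * 100
   = 0.726852 * 100
   = 72.69 %

72.69 %


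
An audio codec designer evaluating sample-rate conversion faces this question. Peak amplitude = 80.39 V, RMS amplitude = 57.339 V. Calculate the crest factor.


Crest factor is the ratio of peak to RMS:
CF = V_peak / V_rms
   = 80.39 / 57.339
   = 1.402

1.402


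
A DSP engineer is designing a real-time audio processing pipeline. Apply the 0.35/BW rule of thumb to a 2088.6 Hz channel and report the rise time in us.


Rise time from bandwidth relationship:
tr = 0.35 / BW
   = 0.35 / 2088.6
   = 0.0001675763669 s
   = 167.5764 us

167.5764 us


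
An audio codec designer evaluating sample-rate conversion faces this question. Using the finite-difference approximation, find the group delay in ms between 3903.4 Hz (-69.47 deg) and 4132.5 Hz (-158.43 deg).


Group delay from phase difference:
tau = -d(phi)/d(omega)
d(phi) = -88.96 deg = -1.552645 rad
d(omega) = 2*pi*(4132.5 - 3903.4) = 1439.4778 rad/s
tau = -(-1.552645) / 1439.4778
    = 1.0786 ms

1.0786 ms


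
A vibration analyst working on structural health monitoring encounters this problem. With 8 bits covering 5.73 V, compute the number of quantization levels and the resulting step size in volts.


Step 1 — number of quantization levels:
L = 2^N = 2^8 = 256

Step 2 — LSB step size:
delta = Vfs / L
      = 5.73 / 256
      = 0.02238281 V

Levels = 256; step size = 0.02238281 V


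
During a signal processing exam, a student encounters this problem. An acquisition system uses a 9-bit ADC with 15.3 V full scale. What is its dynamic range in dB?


Dynamic range from full-scale to LSB:
V_min = V_max / 2^bits = 15.3 / 2^9
DR = 20 * log10(V_max / V_min)
   = 20 * log10(2^9)
   = 20 * 9 * log10(2)
   = 54.19 dB

54.19 dB


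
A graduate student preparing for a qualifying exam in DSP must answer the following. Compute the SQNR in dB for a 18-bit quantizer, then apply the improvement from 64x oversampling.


Step 1 — baseline SQNR at Nyquist:
SQNR_base = 6.02*N + 1.76
          = 6.02*18 + 1.76
          = 110.12 dB

Step 2 — oversampling processing gain:
G = 10*log10(OSR) = 10*log10(64) = 18.06 dB

Step 3 — total:
SQNR_total = 110.12 + 18.06 = 128.18 dB

Base SQNR = 110.12 dB; oversampled SQNR = 128.18 dB


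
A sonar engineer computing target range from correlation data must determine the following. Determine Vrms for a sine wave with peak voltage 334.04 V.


RMS voltage for a sinusoidal waveform:
V_rms = V_peak / sqrt(2)
      = 334.04 / 1.414214
      = 236.202 V

236.202 V


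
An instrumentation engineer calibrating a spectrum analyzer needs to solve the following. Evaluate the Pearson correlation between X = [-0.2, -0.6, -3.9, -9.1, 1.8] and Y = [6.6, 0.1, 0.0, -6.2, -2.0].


Pearson correlation coefficient (population):
r = cov(X,Y) / (std(X) * std(Y))
Mean X = -2.4, Mean Y = -0.3
Cov(X,Y) = 9.568
Std(X) = 3.817329, Std(Y) = 4.136665
r = 0.6059

0.6059


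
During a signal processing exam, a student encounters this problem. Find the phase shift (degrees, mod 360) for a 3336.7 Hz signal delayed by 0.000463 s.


Phase shift from frequency and time delay:
phi = 360 * f * t_delay
    = 360 * 3336.7 * 0.000463
    = 556.16 degrees
    mod 360 = 196.16 degrees

196.16 degrees


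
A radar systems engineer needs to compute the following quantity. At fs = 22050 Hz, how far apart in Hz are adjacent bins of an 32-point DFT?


DFT frequency resolution:
df = fs / N
   = 22050 / 32
   = 689.0625 Hz

689.0625 Hz


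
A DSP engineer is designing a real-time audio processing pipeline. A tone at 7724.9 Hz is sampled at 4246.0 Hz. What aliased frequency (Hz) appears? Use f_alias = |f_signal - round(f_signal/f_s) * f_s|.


Compute the nearest integer multiple of fs to the signal:
n = round(7724.9 / 4246.0) = 2
f_alias = |7724.9 - 2 * 4246.0|
        = |7724.9 - 8492.0|
        = 767.1 Hz

767.1


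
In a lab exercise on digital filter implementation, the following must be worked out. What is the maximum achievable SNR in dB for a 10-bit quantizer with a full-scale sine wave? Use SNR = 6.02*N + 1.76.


Theoretical SNR for a full-scale sinusoid:
SNR = 6.02 * N + 1.76
    = 6.02 * 10 + 1.76
    = 60.2 + 1.76
    = 61.96 dB

61.96 dB


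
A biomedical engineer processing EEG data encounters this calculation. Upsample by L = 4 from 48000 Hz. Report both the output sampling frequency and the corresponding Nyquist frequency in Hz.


Step 1 — output sample rate after interpolation by L:
fs_out = L * fs_in = 4 * 48000 = 192000 Hz

Step 2 — Nyquist frequency of the output stream:
f_Nyq = fs_out / 2 = 192000 / 2 = 96000.0 Hz

fs_out = 192000 Hz; f_Nyquist = 96000.0 Hz


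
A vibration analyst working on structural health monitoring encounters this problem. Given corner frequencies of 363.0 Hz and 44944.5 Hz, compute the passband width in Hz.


Bandwidth is the difference of -3dB frequencies:
BW = f_high - f_low
   = 44944.5 - 363.0
   = 44581.5 Hz

44581.5 Hz


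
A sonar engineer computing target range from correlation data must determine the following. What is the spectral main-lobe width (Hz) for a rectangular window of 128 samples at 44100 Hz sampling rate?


Main lobe width for a rectangular window:
Width = 2 * fs / N
      = 2 * 44100 / 128
      = 88200 / 128
      = 689.062 Hz

689.062 Hz


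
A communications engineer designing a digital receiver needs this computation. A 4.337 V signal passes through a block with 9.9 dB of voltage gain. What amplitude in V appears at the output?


Output voltage from dB gain:
V_out = V_in * 10^(gain_dB / 20)
      = 4.337 * 10^(9.9 / 20)
      = 4.337 * 3.126079
      = 13.5578 V

13.5578 V


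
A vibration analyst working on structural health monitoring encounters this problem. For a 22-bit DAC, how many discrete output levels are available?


Number of quantization levels = 2^N
= 2^22
= 4194304

4194304


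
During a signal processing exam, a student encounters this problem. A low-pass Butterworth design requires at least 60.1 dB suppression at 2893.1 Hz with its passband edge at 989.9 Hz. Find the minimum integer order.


Butterworth filter order formula:
n = log10(10^(A/10) - 1) / (2 * log10(f_stop/f_pass))
10^(60.1/10) - 1 = 1023291.9923
f_stop/f_pass = 2893.1 / 989.9 = 2.9226
n = 6.4517 -> ceil = 7

7


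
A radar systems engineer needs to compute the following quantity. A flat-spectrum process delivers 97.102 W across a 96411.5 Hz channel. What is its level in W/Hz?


Power spectral density:
PSD = P / BW
    = 97.102 / 96411.5
    = 0.00100716 W/Hz

0.00100716 W/Hz


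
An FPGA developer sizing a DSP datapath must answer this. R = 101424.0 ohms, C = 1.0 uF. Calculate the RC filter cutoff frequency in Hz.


Cutoff frequency of a first-order RC filter:
fc = 1 / (2 * pi * R * C)
C = 1.0 uF = 1e-06 F
fc = 1 / (2 * pi * 101424.0 * 1e-06)
   = 1 / 0.63726578659538
   = 1.569204 Hz

1.569204 Hz


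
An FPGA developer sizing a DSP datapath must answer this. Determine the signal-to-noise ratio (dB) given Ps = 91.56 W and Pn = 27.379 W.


SNR in decibels:
SNR = 10 * log10(Ps / Pn)
    = 10 * log10(91.56 / 27.379)
    = 10 * log10(3.3442)
    = 10 * 0.5243
    = 5.24 dB

5.24 dB


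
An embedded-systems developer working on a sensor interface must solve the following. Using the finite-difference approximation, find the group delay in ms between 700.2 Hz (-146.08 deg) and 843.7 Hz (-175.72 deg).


Group delay from phase difference:
tau = -d(phi)/d(omega)
d(phi) = -29.64 deg = -0.517316 rad
d(omega) = 2*pi*(843.7 - 700.2) = 901.6371 rad/s
tau = -(-0.517316) / 901.6371
    = 0.5738 ms

0.5738 ms


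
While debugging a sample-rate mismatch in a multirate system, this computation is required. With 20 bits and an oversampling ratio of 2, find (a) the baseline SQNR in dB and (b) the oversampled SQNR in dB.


Step 1 — baseline SQNR at Nyquist:
SQNR_base = 6.02*N + 1.76
          = 6.02*20 + 1.76
          = 122.16 dB

Step 2 — oversampling processing gain:
G = 10*log10(OSR) = 10*log10(2) = 3.01 dB

Step 3 — total:
SQNR_total = 122.16 + 3.01 = 125.17 dB

Base SQNR = 122.16 dB; oversampled SQNR = 125.17 dB


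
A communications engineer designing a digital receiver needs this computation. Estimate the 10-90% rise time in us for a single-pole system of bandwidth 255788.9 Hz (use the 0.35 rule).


Rise time from bandwidth relationship:
tr = 0.35 / BW
   = 0.35 / 255788.9
   = 1.368315826e-06 s
   = 1.3683 us

1.3683 us


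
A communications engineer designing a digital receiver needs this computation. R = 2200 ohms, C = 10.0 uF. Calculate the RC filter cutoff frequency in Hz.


Cutoff frequency of a first-order RC filter:
fc = 1 / (2 * pi * R * C)
C = 10.0 uF = 1e-05 F
fc = 1 / (2 * pi * 2200 * 1e-05)
   = 1 / 0.13823007675795
   = 7.234316 Hz

7.234316 Hz


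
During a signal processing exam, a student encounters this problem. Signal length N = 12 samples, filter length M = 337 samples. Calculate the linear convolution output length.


Linear convolution output length:
L = N + M - 1
  = 12 + 337 - 1
  = 348 samples

348


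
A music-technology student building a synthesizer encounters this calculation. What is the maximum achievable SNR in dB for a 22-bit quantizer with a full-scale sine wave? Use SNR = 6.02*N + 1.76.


Theoretical SNR for a full-scale sinusoid:
SNR = 6.02 * N + 1.76
    = 6.02 * 22 + 1.76
    = 132.44 + 1.76
    = 134.2 dB

134.2 dB


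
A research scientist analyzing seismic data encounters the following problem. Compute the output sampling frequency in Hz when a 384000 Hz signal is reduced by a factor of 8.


Decimation reduces the sample rate:
fs_out = fs_in / M
       = 384000 / 8
       = 48000.0 Hz

48000.0 Hz


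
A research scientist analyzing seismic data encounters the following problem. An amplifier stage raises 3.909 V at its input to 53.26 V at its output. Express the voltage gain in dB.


Voltage gain in dB:
G = 20 * log10(Vout / Vin)
  = 20 * log10(53.26 / 3.909)
  = 20 * log10(13.624968)
  = 20 * 1.134335
  = 22.69 dB

22.69 dB


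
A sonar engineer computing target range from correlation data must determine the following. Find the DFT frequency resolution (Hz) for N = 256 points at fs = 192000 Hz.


DFT frequency resolution:
df = fs / N
   = 192000 / 256
   = 750.0 Hz

750.0 Hz


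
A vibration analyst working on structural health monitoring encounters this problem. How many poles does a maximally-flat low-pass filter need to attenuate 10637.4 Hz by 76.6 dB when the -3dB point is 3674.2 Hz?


Butterworth filter order formula:
n = log10(10^(A/10) - 1) / (2 * log10(f_stop/f_pass))
10^(76.6/10) - 1 = 45708817.9615
f_stop/f_pass = 10637.4 / 3674.2 = 2.8952
n = 8.2959 -> ceil = 9

9


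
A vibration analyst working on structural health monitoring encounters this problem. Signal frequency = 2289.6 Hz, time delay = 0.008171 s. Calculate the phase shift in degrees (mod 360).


Phase shift from frequency and time delay:
phi = 360 * f * t_delay
    = 360 * 2289.6 * 0.008171
    = 6735.0 degrees
    mod 360 = 255.0 degrees

255.0 degrees


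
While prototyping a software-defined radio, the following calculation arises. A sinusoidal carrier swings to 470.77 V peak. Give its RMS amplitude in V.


RMS voltage for a sinusoidal waveform:
V_rms = V_peak / sqrt(2)
      = 470.77 / 1.414214
      = 332.885 V

332.885 V


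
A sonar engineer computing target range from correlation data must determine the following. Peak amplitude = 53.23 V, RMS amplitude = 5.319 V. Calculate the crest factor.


Crest factor is the ratio of peak to RMS:
CF = V_peak / V_rms
   = 53.23 / 5.319
   = 10.0075

10.0075


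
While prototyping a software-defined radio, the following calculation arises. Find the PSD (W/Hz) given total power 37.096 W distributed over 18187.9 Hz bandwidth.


Power spectral density:
PSD = P / BW
    = 37.096 / 18187.9
    = 0.0020396 W/Hz

0.0020396 W/Hz


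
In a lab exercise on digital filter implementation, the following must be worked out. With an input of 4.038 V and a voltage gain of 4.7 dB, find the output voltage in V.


Output voltage from dB gain:
V_out = V_in * 10^(gain_dB / 20)
      = 4.038 * 10^(4.7 / 20)
      = 4.038 * 1.717908
      = 6.9369 V

6.9369 V


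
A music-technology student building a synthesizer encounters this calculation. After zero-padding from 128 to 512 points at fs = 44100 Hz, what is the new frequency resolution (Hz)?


Frequency resolution after zero-padding:
N_padded = 128 * 4 = 512
df = fs / N_padded
   = 44100 / 512
   = 86.1328 Hz

86.1328 Hz


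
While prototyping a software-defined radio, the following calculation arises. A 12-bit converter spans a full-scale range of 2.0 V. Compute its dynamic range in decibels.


Dynamic range from full-scale to LSB:
V_min = V_max / 2^bits = 2.0 / 2^12
DR = 20 * log10(V_max / V_min)
   = 20 * log10(2^12)
   = 20 * 12 * log10(2)
   = 72.25 dB

72.25 dB


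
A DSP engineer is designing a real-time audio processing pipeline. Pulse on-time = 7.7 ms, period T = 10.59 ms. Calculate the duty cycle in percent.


Duty cycle as a percentage:
DC = (t_on / T) * 100
   = (7.7 / 10.59) * 100
   = 0.727101 * 100
   = 72.71 %

72.71 %


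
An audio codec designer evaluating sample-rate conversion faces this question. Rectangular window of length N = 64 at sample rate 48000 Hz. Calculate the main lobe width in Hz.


Main lobe width for a rectangular window:
Width = 2 * fs / N
      = 2 * 48000 / 64
      = 96000 / 64
      = 1500.0 Hz

1500.0 Hz


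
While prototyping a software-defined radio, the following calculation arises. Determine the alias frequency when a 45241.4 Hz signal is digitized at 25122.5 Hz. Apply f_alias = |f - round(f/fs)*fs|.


Compute the nearest integer multiple of fs to the signal:
n = round(45241.4 / 25122.5) = 2
f_alias = |45241.4 - 2 * 25122.5|
        = |45241.4 - 50245.0|
        = 5003.6 Hz

5003.6


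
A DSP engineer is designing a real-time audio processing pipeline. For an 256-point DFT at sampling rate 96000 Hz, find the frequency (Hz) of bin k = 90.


Frequency of DFT bin k:
f_k = k * fs / N
    = 90 * 96000 / 256
    = 8640000 / 256
    = 33750.0 Hz

33750.0 Hz


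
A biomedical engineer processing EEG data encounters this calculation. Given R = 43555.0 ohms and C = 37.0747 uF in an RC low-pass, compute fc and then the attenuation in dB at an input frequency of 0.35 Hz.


Step 1 — cutoff frequency:
fc = 1 / (2*pi*R*C)
C = 37.0747 uF = 3.70747e-05 F
fc = 1 / (2*pi*43555.0*3.70747e-05)
   = 0.0985609 Hz

Step 2 — magnitude at f = 0.35 Hz:
|H(f)| = 1 / sqrt(1 + (f/fc)^2)
f/fc = 0.35 / 0.0985609 = 3.551104
|H| = 1 / sqrt(1 + 12.61034) = 0.27106
|H|_dB = 20*log10(0.27106) = -11.34 dB

fc = 0.0985609 Hz; |H(0.35 Hz)| = -11.34 dB


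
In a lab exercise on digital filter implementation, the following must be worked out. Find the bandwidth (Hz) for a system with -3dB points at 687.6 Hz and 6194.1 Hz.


Bandwidth is the difference of -3dB frequencies:
BW = f_high - f_low
   = 6194.1 - 687.6
   = 5506.5 Hz

5506.5 Hz


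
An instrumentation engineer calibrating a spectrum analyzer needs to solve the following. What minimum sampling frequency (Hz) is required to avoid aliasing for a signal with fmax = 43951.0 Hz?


The Nyquist rate is twice the maximum frequency component.
fs_min = 2 * fmax
      = 2 * 43951.0
      = 87902.0 Hz

87902.0


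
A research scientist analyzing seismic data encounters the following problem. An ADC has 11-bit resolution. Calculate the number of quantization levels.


Number of quantization levels = 2^N
= 2^11
= 2048

2048


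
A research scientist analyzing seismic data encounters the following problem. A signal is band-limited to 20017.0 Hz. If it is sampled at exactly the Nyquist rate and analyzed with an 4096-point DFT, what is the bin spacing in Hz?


Step 1 — Nyquist sampling rate:
fs = 2 * fmax = 2 * 20017.0 = 40034.0 Hz

Step 2 — DFT bin spacing:
df = fs / N = 40034.0 / 4096 = 9.7739 Hz

9.7739 Hz


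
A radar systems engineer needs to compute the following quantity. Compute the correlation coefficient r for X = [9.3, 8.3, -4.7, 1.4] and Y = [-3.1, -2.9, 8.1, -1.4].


Pearson correlation coefficient (population):
r = cov(X,Y) / (std(X) * std(Y))
Mean X = 3.575, Mean Y = 0.175
Cov(X,Y) = -23.858125
Std(X) = 5.663645, Std(Y) = 4.622432
r = -0.9113

-0.9113


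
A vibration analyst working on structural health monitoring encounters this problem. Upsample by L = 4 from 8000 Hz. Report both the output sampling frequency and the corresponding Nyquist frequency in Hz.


Step 1 — output sample rate after interpolation by L:
fs_out = L * fs_in = 4 * 8000 = 32000 Hz

Step 2 — Nyquist frequency of the output stream:
f_Nyq = fs_out / 2 = 32000 / 2 = 16000.0 Hz

fs_out = 32000 Hz; f_Nyquist = 16000.0 Hz


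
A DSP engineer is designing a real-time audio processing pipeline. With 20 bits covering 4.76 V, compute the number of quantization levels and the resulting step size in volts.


Step 1 — number of quantization levels:
L = 2^N = 2^20 = 1048576

Step 2 — LSB step size:
delta = Vfs / L
      = 4.76 / 1048576
      = 4.54e-06 V

Levels = 1048576; step size = 4.54e-06 V


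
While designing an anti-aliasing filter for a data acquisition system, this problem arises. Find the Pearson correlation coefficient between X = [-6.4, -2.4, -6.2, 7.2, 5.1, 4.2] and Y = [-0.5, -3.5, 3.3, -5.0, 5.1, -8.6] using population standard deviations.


Pearson correlation coefficient (population):
r = cov(X,Y) / (std(X) * std(Y))
Mean X = 0.25, Mean Y = -1.5333
Cov(X,Y) = -8.778333
Std(X) = 5.481408, Std(Y) = 4.730281
r = -0.3386

-0.3386


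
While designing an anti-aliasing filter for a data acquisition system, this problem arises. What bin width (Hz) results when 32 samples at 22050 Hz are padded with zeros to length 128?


Frequency resolution after zero-padding:
N_padded = 32 * 4 = 128
df = fs / N_padded
   = 22050 / 128
   = 172.2656 Hz

172.2656 Hz


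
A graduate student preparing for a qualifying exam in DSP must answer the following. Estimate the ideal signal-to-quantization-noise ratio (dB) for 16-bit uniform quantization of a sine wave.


Theoretical SNR for a full-scale sinusoid:
SNR = 6.02 * N + 1.76
    = 6.02 * 16 + 1.76
    = 96.32 + 1.76
    = 98.08 dB

98.08 dB


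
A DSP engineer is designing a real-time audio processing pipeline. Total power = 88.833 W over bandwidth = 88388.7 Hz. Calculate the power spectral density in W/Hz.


Power spectral density:
PSD = P / BW
    = 88.833 / 88388.7
    = 0.00100503 W/Hz

0.00100503 W/Hz


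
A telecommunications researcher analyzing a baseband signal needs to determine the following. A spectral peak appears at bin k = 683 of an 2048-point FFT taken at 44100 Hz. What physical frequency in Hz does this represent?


Frequency of DFT bin k:
f_k = k * fs / N
    = 683 * 44100 / 2048
    = 30120300 / 2048
    = 14707.178 Hz

14707.178 Hz


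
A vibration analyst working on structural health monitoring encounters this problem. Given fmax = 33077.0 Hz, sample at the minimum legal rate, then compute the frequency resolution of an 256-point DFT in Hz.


Step 1 — Nyquist sampling rate:
fs = 2 * fmax = 2 * 33077.0 = 66154.0 Hz

Step 2 — DFT bin spacing:
df = fs / N = 66154.0 / 256 = 258.4141 Hz

258.4141 Hz


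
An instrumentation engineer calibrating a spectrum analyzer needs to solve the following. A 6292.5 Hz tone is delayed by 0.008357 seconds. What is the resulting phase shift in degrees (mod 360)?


Phase shift from frequency and time delay:
phi = 360 * f * t_delay
    = 360 * 6292.5 * 0.008357
    = 18931.11 degrees
    mod 360 = 211.11 degrees

211.11 degrees


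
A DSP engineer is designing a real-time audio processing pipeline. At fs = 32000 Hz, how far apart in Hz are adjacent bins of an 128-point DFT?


DFT frequency resolution:
df = fs / N
   = 32000 / 128
   = 250.0 Hz

250.0 Hz


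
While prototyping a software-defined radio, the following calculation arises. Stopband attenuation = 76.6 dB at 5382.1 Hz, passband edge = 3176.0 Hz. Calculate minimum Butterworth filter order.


Butterworth filter order formula:
n = log10(10^(A/10) - 1) / (2 * log10(f_stop/f_pass))
10^(76.6/10) - 1 = 45708817.9615
f_stop/f_pass = 5382.1 / 3176.0 = 1.6946
n = 16.7197 -> ceil = 17

17


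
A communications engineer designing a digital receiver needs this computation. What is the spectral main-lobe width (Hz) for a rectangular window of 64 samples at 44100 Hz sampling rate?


Main lobe width for a rectangular window:
Width = 2 * fs / N
      = 2 * 44100 / 64
      = 88200 / 64
      = 1378.125 Hz

1378.125 Hz


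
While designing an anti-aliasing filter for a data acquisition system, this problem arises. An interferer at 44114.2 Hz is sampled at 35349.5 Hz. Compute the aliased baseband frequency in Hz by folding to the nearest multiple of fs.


Compute the nearest integer multiple of fs to the signal:
n = round(44114.2 / 35349.5) = 1
f_alias = |44114.2 - 1 * 35349.5|
        = |44114.2 - 35349.5|
        = 8764.7 Hz

8764.7


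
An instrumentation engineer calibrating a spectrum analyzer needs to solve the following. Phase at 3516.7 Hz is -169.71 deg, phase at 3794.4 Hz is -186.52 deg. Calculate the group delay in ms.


Group delay from phase difference:
tau = -d(phi)/d(omega)
d(phi) = -16.81 deg = -0.29339 rad
d(omega) = 2*pi*(3794.4 - 3516.7) = 1744.8406 rad/s
tau = -(-0.29339) / 1744.8406
    = 0.1681 ms

0.1681 ms


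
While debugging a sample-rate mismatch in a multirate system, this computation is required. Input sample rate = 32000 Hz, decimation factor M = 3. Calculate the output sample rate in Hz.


Decimation reduces the sample rate:
fs_out = fs_in / M
       = 32000 / 3
       = 10666.6667 Hz

10666.6667 Hz


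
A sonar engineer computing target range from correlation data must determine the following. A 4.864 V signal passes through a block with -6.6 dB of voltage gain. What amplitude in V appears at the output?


Output voltage from dB gain:
V_out = V_in * 10^(gain_dB / 20)
      = 4.864 * 10^(-6.6 / 20)
      = 4.864 * 0.467735
      = 2.2751 V

2.2751 V


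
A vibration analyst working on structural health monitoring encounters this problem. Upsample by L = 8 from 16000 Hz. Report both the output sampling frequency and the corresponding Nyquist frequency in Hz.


Step 1 — output sample rate after interpolation by L:
fs_out = L * fs_in = 8 * 16000 = 128000 Hz

Step 2 — Nyquist frequency of the output stream:
f_Nyq = fs_out / 2 = 128000 / 2 = 64000.0 Hz

fs_out = 128000 Hz; f_Nyquist = 64000.0 Hz


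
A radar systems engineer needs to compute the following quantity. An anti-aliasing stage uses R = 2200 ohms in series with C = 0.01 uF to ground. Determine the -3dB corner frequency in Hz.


Cutoff frequency of a first-order RC filter:
fc = 1 / (2 * pi * R * C)
C = 0.01 uF = 1e-08 F
fc = 1 / (2 * pi * 2200 * 1e-08)
   = 1 / 0.00013823007675795
   = 7234.315595 Hz

7234.315595 Hz


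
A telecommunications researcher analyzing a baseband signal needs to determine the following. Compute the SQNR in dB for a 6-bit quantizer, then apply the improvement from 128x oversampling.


Step 1 — baseline SQNR at Nyquist:
SQNR_base = 6.02*N + 1.76
          = 6.02*6 + 1.76
          = 37.88 dB

Step 2 — oversampling processing gain:
G = 10*log10(OSR) = 10*log10(128) = 21.07 dB

Step 3 — total:
SQNR_total = 37.88 + 21.07 = 58.95 dB

Base SQNR = 37.88 dB; oversampled SQNR = 58.95 dB


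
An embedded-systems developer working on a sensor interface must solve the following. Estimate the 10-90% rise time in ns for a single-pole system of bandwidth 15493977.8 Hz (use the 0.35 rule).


Rise time from bandwidth relationship:
tr = 0.35 / BW
   = 0.35 / 15493977.8
   = 2.258942181e-08 s
   = 22.5894 ns

22.5894 ns


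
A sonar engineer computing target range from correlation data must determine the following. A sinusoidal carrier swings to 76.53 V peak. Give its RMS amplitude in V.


RMS voltage for a sinusoidal waveform:
V_rms = V_peak / sqrt(2)
      = 76.53 / 1.414214
      = 54.115 V

54.115 V


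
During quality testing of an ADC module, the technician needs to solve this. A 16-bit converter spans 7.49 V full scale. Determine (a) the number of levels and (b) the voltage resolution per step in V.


Step 1 — number of quantization levels:
L = 2^N = 2^16 = 65536

Step 2 — LSB step size:
delta = Vfs / L
      = 7.49 / 65536
      = 0.00011429 V

Levels = 65536; step size = 0.00011429 V


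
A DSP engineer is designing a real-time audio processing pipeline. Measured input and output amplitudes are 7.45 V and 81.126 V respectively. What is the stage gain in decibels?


Voltage gain in dB:
G = 20 * log10(Vout / Vin)
  = 20 * log10(81.126 / 7.45)
  = 20 * log10(10.889396)
  = 20 * 1.037004
  = 20.74 dB

20.74 dB


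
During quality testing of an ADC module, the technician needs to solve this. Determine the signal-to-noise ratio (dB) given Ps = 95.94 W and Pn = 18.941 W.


SNR in decibels:
SNR = 10 * log10(Ps / Pn)
    = 10 * log10(95.94 / 18.941)
    = 10 * log10(5.0652)
    = 10 * 0.7046
    = 7.05 dB

7.05 dB


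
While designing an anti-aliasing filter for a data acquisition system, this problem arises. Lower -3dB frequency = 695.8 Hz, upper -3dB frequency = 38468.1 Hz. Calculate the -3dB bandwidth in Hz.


Bandwidth is the difference of -3dB frequencies:
BW = f_high - f_low
   = 38468.1 - 695.8
   = 37772.3 Hz

37772.3 Hz


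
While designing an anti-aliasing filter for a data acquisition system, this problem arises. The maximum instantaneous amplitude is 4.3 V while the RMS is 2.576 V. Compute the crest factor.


Crest factor is the ratio of peak to RMS:
CF = V_peak / V_rms
   = 4.3 / 2.576
   = 1.6693

1.6693


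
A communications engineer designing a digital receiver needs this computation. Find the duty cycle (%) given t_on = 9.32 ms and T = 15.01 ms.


Duty cycle as a percentage:
DC = (t_on / T) * 100
   = (9.32 / 15.01) * 100
   = 0.620919 * 100
   = 62.09 %

62.09 %


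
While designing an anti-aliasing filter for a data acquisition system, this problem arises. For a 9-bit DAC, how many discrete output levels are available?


Number of quantization levels = 2^N
= 2^9
= 512

512


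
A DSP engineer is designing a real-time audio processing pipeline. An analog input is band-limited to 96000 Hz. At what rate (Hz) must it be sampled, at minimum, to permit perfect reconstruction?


The Nyquist rate is twice the maximum frequency component.
fs_min = 2 * fmax
      = 2 * 96000
      = 192000 Hz

192000


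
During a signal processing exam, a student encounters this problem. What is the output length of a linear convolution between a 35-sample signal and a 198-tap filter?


Linear convolution output length:
L = N + M - 1
  = 35 + 198 - 1
  = 232 samples

232


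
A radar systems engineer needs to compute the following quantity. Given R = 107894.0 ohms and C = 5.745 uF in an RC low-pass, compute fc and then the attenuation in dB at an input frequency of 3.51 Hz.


Step 1 — cutoff frequency:
fc = 1 / (2*pi*R*C)
C = 5.745 uF = 5.745e-06 F
fc = 1 / (2*pi*107894.0*5.745e-06)
   = 0.256763 Hz

Step 2 — magnitude at f = 3.51 Hz:
|H(f)| = 1 / sqrt(1 + (f/fc)^2)
f/fc = 3.51 / 0.256763 = 13.670194
|H| = 1 / sqrt(1 + 186.874204) = 0.0729569
|H|_dB = 20*log10(0.0729569) = -22.74 dB

fc = 0.256763 Hz; |H(3.51 Hz)| = -22.74 dB


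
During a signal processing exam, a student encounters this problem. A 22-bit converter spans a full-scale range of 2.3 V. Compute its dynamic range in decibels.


Dynamic range from full-scale to LSB:
V_min = V_max / 2^bits = 2.3 / 2^22
DR = 20 * log10(V_max / V_min)
   = 20 * log10(2^22)
   = 20 * 22 * log10(2)
   = 132.45 dB

132.45 dB


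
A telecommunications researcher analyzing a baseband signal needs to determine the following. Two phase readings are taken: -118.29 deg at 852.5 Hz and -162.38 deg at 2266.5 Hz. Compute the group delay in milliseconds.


Group delay from phase difference:
tau = -d(phi)/d(omega)
d(phi) = -44.09 deg = -0.769516 rad
d(omega) = 2*pi*(2266.5 - 852.5) = 8884.424 rad/s
tau = -(-0.769516) / 8884.424
    = 0.0866 ms

0.0866 ms


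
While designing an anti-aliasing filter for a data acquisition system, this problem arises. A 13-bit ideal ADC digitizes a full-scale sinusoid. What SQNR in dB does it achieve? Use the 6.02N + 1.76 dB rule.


Theoretical SNR for a full-scale sinusoid:
SNR = 6.02 * N + 1.76
    = 6.02 * 13 + 1.76
    = 78.26 + 1.76
    = 80.02 dB

80.02 dB


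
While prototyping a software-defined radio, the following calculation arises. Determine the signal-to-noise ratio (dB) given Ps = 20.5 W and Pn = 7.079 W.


SNR in decibels:
SNR = 10 * log10(Ps / Pn)
    = 10 * log10(20.5 / 7.079)
    = 10 * log10(2.8959)
    = 10 * 0.4618
    = 4.62 dB

4.62 dB


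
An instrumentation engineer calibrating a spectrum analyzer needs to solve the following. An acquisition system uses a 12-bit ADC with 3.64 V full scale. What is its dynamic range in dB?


Dynamic range from full-scale to LSB:
V_min = V_max / 2^bits = 3.64 / 2^12
DR = 20 * log10(V_max / V_min)
   = 20 * log10(2^12)
   = 20 * 12 * log10(2)
   = 72.25 dB

72.25 dB


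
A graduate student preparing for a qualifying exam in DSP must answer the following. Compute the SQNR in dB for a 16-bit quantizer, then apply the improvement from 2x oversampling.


Step 1 — baseline SQNR at Nyquist:
SQNR_base = 6.02*N + 1.76
          = 6.02*16 + 1.76
          = 98.08 dB

Step 2 — oversampling processing gain:
G = 10*log10(OSR) = 10*log10(2) = 3.01 dB

Step 3 — total:
SQNR_total = 98.08 + 3.01 = 101.09 dB

Base SQNR = 98.08 dB; oversampled SQNR = 101.09 dB


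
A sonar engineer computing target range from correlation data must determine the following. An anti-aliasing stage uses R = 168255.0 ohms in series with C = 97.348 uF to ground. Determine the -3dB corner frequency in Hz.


Cutoff frequency of a first-order RC filter:
fc = 1 / (2 * pi * R * C)
C = 97.348 uF = 9.7348e-05 F
fc = 1 / (2 * pi * 168255.0 * 9.7348e-05)
   = 1 / 102.91410007003
   = 0.009717 Hz

0.009717 Hz


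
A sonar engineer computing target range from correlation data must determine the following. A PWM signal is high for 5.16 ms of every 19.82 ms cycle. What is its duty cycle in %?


Duty cycle as a percentage:
DC = (t_on / T) * 100
   = (5.16 / 19.82) * 100
   = 0.260343 * 100
   = 26.03 %

26.03 %


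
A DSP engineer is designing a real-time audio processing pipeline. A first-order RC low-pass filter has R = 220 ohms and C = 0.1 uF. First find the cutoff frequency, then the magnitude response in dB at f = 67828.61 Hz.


Step 1 — cutoff frequency:
fc = 1 / (2*pi*R*C)
C = 0.1 uF = 1e-07 F
fc = 1 / (2*pi*220*1e-07)
   = 7234.316 Hz

Step 2 — magnitude at f = 67828.61 Hz:
|H(f)| = 1 / sqrt(1 + (f/fc)^2)
f/fc = 67828.61 / 7234.316 = 9.375953
|H| = 1 / sqrt(1 + 87.908495) = 0.1060543
|H|_dB = 20*log10(0.1060543) = -19.49 dB

fc = 7234.316 Hz; |H(67828.61 Hz)| = -19.49 dB


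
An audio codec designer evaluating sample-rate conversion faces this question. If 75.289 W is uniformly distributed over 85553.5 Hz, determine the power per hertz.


Power spectral density:
PSD = P / BW
    = 75.289 / 85553.5
    = 0.00088002 W/Hz

0.00088002 W/Hz


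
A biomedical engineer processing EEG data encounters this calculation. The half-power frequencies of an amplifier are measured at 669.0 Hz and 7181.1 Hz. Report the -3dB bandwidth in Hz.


Bandwidth is the difference of -3dB frequencies:
BW = f_high - f_low
   = 7181.1 - 669.0
   = 6512.1 Hz

6512.1 Hz


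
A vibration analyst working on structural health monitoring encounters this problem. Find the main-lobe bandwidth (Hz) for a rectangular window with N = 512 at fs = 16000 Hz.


Main lobe width for a rectangular window:
Width = 2 * fs / N
      = 2 * 16000 / 512
      = 32000 / 512
      = 62.5 Hz

62.5 Hz


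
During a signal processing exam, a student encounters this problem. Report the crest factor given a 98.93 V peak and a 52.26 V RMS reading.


Crest factor is the ratio of peak to RMS:
CF = V_peak / V_rms
   = 98.93 / 52.26
   = 1.893

1.893


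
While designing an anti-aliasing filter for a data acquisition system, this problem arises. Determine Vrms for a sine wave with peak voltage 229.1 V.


RMS voltage for a sinusoidal waveform:
V_rms = V_peak / sqrt(2)
      = 229.1 / 1.414214
      = 161.998 V

161.998 V


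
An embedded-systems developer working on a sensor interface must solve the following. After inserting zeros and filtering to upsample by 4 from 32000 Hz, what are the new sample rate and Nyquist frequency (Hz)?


Step 1 — output sample rate after interpolation by L:
fs_out = L * fs_in = 4 * 32000 = 128000 Hz

Step 2 — Nyquist frequency of the output stream:
f_Nyq = fs_out / 2 = 128000 / 2 = 64000.0 Hz

fs_out = 128000 Hz; f_Nyquist = 64000.0 Hz


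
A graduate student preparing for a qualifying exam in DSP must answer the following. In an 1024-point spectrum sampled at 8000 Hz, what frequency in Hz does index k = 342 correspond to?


Frequency of DFT bin k:
f_k = k * fs / N
    = 342 * 8000 / 1024
    = 2736000 / 1024
    = 2671.875 Hz

2671.875 Hz


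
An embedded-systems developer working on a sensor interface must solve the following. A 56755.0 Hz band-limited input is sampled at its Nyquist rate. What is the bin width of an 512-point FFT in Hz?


Step 1 — Nyquist sampling rate:
fs = 2 * fmax = 2 * 56755.0 = 113510.0 Hz

Step 2 — DFT bin spacing:
df = fs / N = 113510.0 / 512 = 221.6992 Hz

221.6992 Hz


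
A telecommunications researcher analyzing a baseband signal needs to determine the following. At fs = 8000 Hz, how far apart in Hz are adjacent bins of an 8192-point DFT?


DFT frequency resolution:
df = fs / N
   = 8000 / 8192
   = 0.9766 Hz

0.9766 Hz


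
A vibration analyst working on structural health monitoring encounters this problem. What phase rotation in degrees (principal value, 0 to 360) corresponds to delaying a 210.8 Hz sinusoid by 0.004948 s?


Phase shift from frequency and time delay:
phi = 360 * f * t_delay
    = 360 * 210.8 * 0.004948
    = 375.49 degrees
    mod 360 = 15.49 degrees

15.49 degrees


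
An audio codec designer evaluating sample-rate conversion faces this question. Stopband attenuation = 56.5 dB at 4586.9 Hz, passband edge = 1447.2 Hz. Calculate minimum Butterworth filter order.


Butterworth filter order formula:
n = log10(10^(A/10) - 1) / (2 * log10(f_stop/f_pass))
10^(56.5/10) - 1 = 446682.5922
f_stop/f_pass = 4586.9 / 1447.2 = 3.1695
n = 5.6388 -> ceil = 6

6


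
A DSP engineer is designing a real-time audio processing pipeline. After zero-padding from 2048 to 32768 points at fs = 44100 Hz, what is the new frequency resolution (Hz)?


Frequency resolution after zero-padding:
N_padded = 2048 * 16 = 32768
df = fs / N_padded
   = 44100 / 32768
   = 1.3458 Hz

1.3458 Hz


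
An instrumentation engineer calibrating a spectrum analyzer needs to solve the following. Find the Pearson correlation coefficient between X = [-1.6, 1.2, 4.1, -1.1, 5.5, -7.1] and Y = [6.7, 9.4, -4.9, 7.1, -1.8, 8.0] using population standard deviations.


Pearson correlation coefficient (population):
r = cov(X,Y) / (std(X) * std(Y))
Mean X = 0.1667, Mean Y = 4.0833
Cov(X,Y) = -16.353889
Std(X) = 4.133468, Std(Y) = 5.398585
r = -0.7329

-0.7329


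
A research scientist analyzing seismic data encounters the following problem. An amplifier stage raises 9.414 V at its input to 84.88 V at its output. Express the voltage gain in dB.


Voltage gain in dB:
G = 20 * log10(Vout / Vin)
  = 20 * log10(84.88 / 9.414)
  = 20 * log10(9.016359)
  = 20 * 0.955031
  = 19.1 dB

19.1 dB


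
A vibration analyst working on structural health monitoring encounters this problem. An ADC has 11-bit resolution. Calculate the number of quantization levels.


Number of quantization levels = 2^N
= 2^11
= 2048

2048


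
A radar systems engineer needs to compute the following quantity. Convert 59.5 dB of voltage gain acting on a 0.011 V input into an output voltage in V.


Output voltage from dB gain:
V_out = V_in * 10^(gain_dB / 20)
      = 0.011 * 10^(59.5 / 20)
      = 0.011 * 944.060876
      = 10.3847 V

10.3847 V


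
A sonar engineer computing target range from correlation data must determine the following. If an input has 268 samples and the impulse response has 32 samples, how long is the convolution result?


Linear convolution output length:
L = N + M - 1
  = 268 + 32 - 1
  = 299 samples

299


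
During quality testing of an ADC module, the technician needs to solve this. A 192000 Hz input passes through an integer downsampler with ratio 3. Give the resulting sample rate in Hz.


Decimation reduces the sample rate:
fs_out = fs_in / M
       = 192000 / 3
       = 64000.0 Hz

64000.0 Hz


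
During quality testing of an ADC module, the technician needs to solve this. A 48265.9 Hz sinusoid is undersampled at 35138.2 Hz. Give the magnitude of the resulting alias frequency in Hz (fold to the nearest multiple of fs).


Compute the nearest integer multiple of fs to the signal:
n = round(48265.9 / 35138.2) = 1
f_alias = |48265.9 - 1 * 35138.2|
        = |48265.9 - 35138.2|
        = 13127.7 Hz

13127.7


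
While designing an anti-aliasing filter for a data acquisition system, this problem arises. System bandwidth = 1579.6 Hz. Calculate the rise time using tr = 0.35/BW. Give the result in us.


Rise time from bandwidth relationship:
tr = 0.35 / BW
   = 0.35 / 1579.6
   = 0.0002215750823 s
   = 221.5751 us

221.5751 us


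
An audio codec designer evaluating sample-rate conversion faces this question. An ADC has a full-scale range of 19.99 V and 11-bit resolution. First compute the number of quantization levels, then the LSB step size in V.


Step 1 — number of quantization levels:
L = 2^N = 2^11 = 2048

Step 2 — LSB step size:
delta = Vfs / L
      = 19.99 / 2048
      = 0.00976074 V

Levels = 2048; step size = 0.00976074 V


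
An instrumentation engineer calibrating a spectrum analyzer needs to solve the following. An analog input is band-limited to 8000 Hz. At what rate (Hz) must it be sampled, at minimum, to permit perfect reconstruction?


The Nyquist rate is twice the maximum frequency component.
fs_min = 2 * fmax
      = 2 * 8000
      = 16000 Hz

16000


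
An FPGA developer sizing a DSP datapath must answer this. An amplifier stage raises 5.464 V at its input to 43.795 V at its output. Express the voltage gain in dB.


Voltage gain in dB:
G = 20 * log10(Vout / Vin)
  = 20 * log10(43.795 / 5.464)
  = 20 * log10(8.01519)
  = 20 * 0.903914
  = 18.08 dB

18.08 dB


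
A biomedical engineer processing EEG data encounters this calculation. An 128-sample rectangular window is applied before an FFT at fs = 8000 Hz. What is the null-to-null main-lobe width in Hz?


Main lobe width for a rectangular window:
Width = 2 * fs / N
      = 2 * 8000 / 128
      = 16000 / 128
      = 125.0 Hz

125.0 Hz


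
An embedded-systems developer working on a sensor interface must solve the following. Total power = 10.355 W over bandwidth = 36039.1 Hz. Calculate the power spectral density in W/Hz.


Power spectral density:
PSD = P / BW
    = 10.355 / 36039.1
    = 0.00028733 W/Hz

0.00028733 W/Hz
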